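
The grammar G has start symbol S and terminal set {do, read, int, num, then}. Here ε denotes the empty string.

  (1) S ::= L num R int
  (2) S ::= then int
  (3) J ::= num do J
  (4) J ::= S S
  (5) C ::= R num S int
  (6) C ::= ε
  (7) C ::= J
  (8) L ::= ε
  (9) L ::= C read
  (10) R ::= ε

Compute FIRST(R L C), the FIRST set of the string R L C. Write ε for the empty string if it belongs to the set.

FIRST(R) = {ε}
FIRST(S) = {num, read, then}  (via L num R int)
FIRST(J) = {num, read, then}  (via S S)
FIRST(C) = {ε, num, read, then}  (via R num S int, J)
FIRST(L) = {ε, num, read, then}  (via C read)
FIRST(R L C): take FIRST of each symbol in turn, carrying on past any symbol whose FIRST contains ε; result {ε, num, read, then}.

{ε, num, read, then}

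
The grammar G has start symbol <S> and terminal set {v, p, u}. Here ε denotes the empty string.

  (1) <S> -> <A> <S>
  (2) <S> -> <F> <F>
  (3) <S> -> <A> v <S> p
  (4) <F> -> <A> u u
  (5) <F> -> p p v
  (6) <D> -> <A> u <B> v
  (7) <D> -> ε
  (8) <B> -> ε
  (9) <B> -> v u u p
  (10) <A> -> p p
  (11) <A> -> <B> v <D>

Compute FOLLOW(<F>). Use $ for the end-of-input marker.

{$, p, v}

FIRST(<B>) = {ε, v}
FIRST(<A>) = {p, v}  (via <B> v <D>)
FIRST(<F>) = {p, v}  (via <A> u u)
FIRST(<D>) = {ε, p, v}  (via <A> u <B> v)
FIRST(<S>) = {p, v}  (via <A> <S>, <F> <F>, <A> v <S> p)
FOLLOW(<S>) includes $ since <S> is the start symbol.
FOLLOW(<S>): in <S>-><A> <S>, the suffix after <S> is empty (adds nothing new); in <S>-><A> v <S> p, <S> is followed by p with FIRST {p}. Thus FOLLOW(<S>) = {$, p}.
FOLLOW(<F>): in <S>-><F> <F> (occurrence 1), <F> is followed by <F> with FIRST {p, v}; in <S>-><F> <F> (occurrence 2), the suffix after <F> is empty, so FOLLOW(<F>) ⊇ FOLLOW(<S>) = {$, p}. Thus FOLLOW(<F>) = {$, p, v}.
FOLLOW(<B>): in <D>-><A> u <B> v, <B> is followed by v with FIRST {v}; in <A>-><B> v <D>, <B> is followed by v <D> with FIRST {v}. Thus FOLLOW(<B>) = {v}.
FOLLOW(<A>): in <S>-><A> <S>, <A> is followed by <S> with FIRST {p, v}; in <S>-><A> v <S> p, <A> is followed by v <S> p with FIRST {v}; in <F>-><A> u u, <A> is followed by u u with FIRST {u}; in <D>-><A> u <B> v, <A> is followed by u <B> v with FIRST {u}. Thus FOLLOW(<A>) = {p, u, v}.
FOLLOW(<D>): in <A>-><B> v <D>, the suffix after <D> is empty, so FOLLOW(<D>) ⊇ FOLLOW(<A>) = {p, u, v}. Thus FOLLOW(<D>) = {p, u, v}.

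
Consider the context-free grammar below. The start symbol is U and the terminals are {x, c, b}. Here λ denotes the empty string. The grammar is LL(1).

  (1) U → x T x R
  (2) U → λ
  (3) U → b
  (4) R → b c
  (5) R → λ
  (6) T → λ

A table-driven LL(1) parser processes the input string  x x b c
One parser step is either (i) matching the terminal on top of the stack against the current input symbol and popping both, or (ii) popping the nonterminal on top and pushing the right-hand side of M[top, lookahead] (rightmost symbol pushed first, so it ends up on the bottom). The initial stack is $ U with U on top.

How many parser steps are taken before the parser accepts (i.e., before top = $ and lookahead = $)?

7

step 1: stack=$ U  input=x x b c $  — expand U → x T x R
step 2: stack=$ R x T x  input=x x b c $  — match x
step 3: stack=$ R x T  input=x b c $  — expand T → λ
step 4: stack=$ R x  input=x b c $  — match x
step 5: stack=$ R  input=b c $  — expand R → b c
step 6: stack=$ c b  input=b c $  — match b
step 7: stack=$ c  input=c $  — match c
Accept reached after 7 steps.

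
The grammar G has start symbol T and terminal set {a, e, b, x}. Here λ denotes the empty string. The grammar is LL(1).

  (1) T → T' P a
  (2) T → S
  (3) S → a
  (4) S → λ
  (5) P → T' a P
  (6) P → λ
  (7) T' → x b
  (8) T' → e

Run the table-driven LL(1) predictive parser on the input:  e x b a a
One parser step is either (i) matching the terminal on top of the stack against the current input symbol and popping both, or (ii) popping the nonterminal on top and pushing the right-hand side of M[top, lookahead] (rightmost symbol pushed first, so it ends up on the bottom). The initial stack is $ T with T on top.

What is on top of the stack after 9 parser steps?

a

step 1: stack=$ T  input=e x b a a $  — expand T → T' P a
step 2: stack=$ a P T'  input=e x b a a $  — expand T' → e
step 3: stack=$ a P e  input=e x b a a $  — match e
step 4: stack=$ a P  input=x b a a $  — expand P → T' a P
step 5: stack=$ a P a T'  input=x b a a $  — expand T' → x b
step 6: stack=$ a P a b x  input=x b a a $  — match x
step 7: stack=$ a P a b  input=b a a $  — match b
step 8: stack=$ a P a  input=a a $  — match a
step 9: stack=$ a P  input=a $  — expand P → λ
Stack after step 9: $ a (top = a).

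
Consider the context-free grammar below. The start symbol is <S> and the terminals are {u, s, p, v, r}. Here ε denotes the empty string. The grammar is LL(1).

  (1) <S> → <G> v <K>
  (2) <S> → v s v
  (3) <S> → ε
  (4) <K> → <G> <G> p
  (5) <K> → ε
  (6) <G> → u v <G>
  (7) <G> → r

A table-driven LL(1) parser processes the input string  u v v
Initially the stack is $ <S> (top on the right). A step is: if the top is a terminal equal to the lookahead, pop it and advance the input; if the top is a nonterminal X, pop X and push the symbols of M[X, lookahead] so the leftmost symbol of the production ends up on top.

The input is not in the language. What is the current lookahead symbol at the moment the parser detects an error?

     Stack            Input    Action
  1  $ <S>            u v v $  expand <S> → <G> v <K>
  2  $ <K> v <G>      u v v $  expand <G> → u v <G>
  3  $ <K> v <G> v u  u v v $  match u
  4  $ <K> v <G> v    v v $    match v
  5  $ <K> v <G>      v $      error: M[<G>, v] is empty

v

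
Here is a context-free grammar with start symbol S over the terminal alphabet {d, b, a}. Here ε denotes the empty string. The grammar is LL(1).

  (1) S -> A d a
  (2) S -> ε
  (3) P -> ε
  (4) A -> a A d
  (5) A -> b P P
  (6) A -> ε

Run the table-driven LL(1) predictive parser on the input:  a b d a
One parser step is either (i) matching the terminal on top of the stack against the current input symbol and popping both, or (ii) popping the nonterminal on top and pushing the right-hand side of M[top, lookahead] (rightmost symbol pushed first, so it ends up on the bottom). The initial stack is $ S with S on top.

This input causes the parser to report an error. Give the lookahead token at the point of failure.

a

     Stack          Input      Action
  1  $ S            a b d a $  expand S -> A d a
  2  $ a d A        a b d a $  expand A -> a A d
  3  $ a d d A a    a b d a $  match a
  4  $ a d d A      b d a $    expand A -> b P P
  5  $ a d d P P b  b d a $    match b
  6  $ a d d P P    d a $      expand P -> ε
  7  $ a d d P      d a $      expand P -> ε
  8  $ a d d        d a $      match d
  9  $ a d          a $        error: top is terminal d but lookahead is a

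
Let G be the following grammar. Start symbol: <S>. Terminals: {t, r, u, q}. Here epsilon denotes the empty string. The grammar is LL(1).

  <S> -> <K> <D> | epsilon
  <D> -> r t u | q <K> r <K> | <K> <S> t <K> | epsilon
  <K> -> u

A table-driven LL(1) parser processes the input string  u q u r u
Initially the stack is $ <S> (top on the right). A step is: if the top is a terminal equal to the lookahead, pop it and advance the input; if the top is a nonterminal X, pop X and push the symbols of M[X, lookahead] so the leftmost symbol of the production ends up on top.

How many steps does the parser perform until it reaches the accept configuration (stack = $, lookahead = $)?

      Stack          Input        Action
   1  $ <S>          u q u r u $  expand <S> -> <K> <D>
   2  $ <D> <K>      u q u r u $  expand <K> -> u
   3  $ <D> u        u q u r u $  match u
   4  $ <D>          q u r u $    expand <D> -> q <K> r <K>
   5  $ <K> r <K> q  q u r u $    match q
   6  $ <K> r <K>    u r u $      expand <K> -> u
   7  $ <K> r u      u r u $      match u
   8  $ <K> r        r u $        match r
   9  $ <K>          u $          expand <K> -> u
  10  $ u            u $          match u
Accept reached after 10 steps.

10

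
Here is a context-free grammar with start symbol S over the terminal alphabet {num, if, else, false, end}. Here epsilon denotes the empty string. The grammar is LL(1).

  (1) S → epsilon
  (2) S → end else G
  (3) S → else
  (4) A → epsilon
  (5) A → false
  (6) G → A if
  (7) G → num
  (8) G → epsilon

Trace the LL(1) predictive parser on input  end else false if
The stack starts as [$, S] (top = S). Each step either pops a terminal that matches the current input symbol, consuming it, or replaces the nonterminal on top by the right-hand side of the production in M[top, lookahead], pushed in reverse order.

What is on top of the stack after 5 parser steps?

false

     Stack         Input                Action
  1  $ S           end else false if $  expand S → end else G
  2  $ G else end  end else false if $  match end
  3  $ G else      else false if $      match else
  4  $ G           false if $           expand G → A if
  5  $ if A        false if $           expand A → false
Stack after step 5: $ if false (top = false).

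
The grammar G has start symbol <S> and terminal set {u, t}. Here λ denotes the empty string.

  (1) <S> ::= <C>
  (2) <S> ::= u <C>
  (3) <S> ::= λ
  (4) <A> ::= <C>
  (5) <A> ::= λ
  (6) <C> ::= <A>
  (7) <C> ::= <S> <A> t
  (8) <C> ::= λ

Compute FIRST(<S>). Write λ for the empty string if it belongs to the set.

{λ, t, u}

FIRST(<S>): from <S>::=<C> we get {λ, t, u}; from <S>::=u <C> we get {u}; from <S>::=λ we get {λ}. So FIRST(<S>) = {λ, t, u}.
FIRST(<A>): from <A>::=<C> we get {λ, t, u}; from <A>::=λ we get {λ}. So FIRST(<A>) = {λ, t, u}.
FIRST(<C>): from <C>::=<A> we get {λ, t, u}; from <C>::=<S> <A> t we get {t, u}; from <C>::=λ we get {λ}. So FIRST(<C>) = {λ, t, u}.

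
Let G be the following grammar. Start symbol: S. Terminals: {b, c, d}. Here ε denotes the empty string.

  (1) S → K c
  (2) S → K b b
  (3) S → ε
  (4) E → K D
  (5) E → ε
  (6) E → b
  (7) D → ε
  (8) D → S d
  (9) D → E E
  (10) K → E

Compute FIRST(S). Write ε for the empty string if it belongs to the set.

FIRST(S) = {ε, b, c, d}  (via K c, K b b)
FIRST(E) = {ε, b, c, d}  (via K D)
FIRST(D) = {ε, b, c, d}  (via S d, E E)
FIRST(K) = {ε, b, c, d}  (via E)

{ε, b, c, d}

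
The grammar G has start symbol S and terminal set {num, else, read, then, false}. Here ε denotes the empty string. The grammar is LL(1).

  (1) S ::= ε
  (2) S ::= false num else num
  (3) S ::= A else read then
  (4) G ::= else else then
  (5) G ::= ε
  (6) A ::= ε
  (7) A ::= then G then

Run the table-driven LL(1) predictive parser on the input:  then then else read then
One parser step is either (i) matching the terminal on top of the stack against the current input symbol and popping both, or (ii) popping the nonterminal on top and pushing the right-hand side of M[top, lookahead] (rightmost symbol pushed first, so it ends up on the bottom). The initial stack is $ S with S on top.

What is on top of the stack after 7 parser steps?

then

step 1: stack=$ S  input=then then else read then $  — expand S ::= A else read then
step 2: stack=$ then read else A  input=then then else read then $  — expand A ::= then G then
step 3: stack=$ then read else then G then  input=then then else read then $  — match then
step 4: stack=$ then read else then G  input=then else read then $  — expand G ::= ε
step 5: stack=$ then read else then  input=then else read then $  — match then
step 6: stack=$ then read else  input=else read then $  — match else
step 7: stack=$ then read  input=read then $  — match read
Stack after step 7: $ then (top = then).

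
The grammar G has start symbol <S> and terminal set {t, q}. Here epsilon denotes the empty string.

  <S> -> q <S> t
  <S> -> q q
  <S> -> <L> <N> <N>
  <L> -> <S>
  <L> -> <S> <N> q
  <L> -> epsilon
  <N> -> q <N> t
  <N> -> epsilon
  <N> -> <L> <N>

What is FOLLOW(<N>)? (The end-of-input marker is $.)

FIRST(<S>) = {epsilon, q}  (via <L> <N> <N>)
FIRST(<L>) = {epsilon, q}  (via <S>, <S> <N> q)
FIRST(<N>) = {epsilon, q}  (via <L> <N>)
FOLLOW(<S>) includes $ since <S> is the start symbol.
FOLLOW(<S>): in <S>->q <S> t, <S> is followed by t with FIRST {t}; in <L>-><S>, the suffix after <S> is empty, so FOLLOW(<S>) ⊇ FOLLOW(<L>) = {$, q, t}; in <L>-><S> <N> q, <S> is followed by <N> q with FIRST {q}. Thus FOLLOW(<S>) = {$, q, t}.
FOLLOW(<N>): in <S>-><L> <N> <N> (occurrence 1), <N> is followed by <N> with FIRST {epsilon, q}; in <S>-><L> <N> <N> (occurrence 1), the suffix after <N> is nullable, so FOLLOW(<N>) ⊇ FOLLOW(<S>) = {$, q, t}; in <S>-><L> <N> <N> (occurrence 2), the suffix after <N> is empty, so FOLLOW(<N>) ⊇ FOLLOW(<S>) = {$, q, t}; in <L>-><S> <N> q, <N> is followed by q with FIRST {q}; in <N>->q <N> t, <N> is followed by t with FIRST {t}; in <N>-><L> <N>, the suffix after <N> is empty (adds nothing new). Thus FOLLOW(<N>) = {$, q, t}.
FOLLOW(<L>): in <S>-><L> <N> <N>, <L> is followed by <N> <N> with FIRST {epsilon, q}; in <S>-><L> <N> <N>, the suffix after <L> is nullable, so FOLLOW(<L>) ⊇ FOLLOW(<S>) = {$, q, t}; in <N>-><L> <N>, <L> is followed by <N> with FIRST {epsilon, q}; in <N>-><L> <N>, the suffix after <L> is nullable, so FOLLOW(<L>) ⊇ FOLLOW(<N>) = {$, q, t}. Thus FOLLOW(<L>) = {$, q, t}.

{$, q, t}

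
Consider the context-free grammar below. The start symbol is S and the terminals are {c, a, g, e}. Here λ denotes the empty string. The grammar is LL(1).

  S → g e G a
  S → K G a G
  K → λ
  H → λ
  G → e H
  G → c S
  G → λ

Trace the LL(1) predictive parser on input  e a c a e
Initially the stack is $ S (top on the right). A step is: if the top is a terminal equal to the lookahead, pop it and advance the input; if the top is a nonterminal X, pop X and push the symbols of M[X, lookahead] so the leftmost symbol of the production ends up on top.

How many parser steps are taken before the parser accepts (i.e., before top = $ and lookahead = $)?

      Stack      Input        Action
   1  $ S        e a c a e $  expand S → K G a G
   2  $ G a G K  e a c a e $  expand K → λ
   3  $ G a G    e a c a e $  expand G → e H
   4  $ G a H e  e a c a e $  match e
   5  $ G a H    a c a e $    expand H → λ
   6  $ G a      a c a e $    match a
   7  $ G        c a e $      expand G → c S
   8  $ S c      c a e $      match c
   9  $ S        a e $        expand S → K G a G
  10  $ G a G K  a e $        expand K → λ
  11  $ G a G    a e $        expand G → λ
  12  $ G a      a e $        match a
  13  $ G        e $          expand G → e H
  14  $ H e      e $          match e
  15  $ H        $            expand H → λ
Accept reached after 15 steps.

15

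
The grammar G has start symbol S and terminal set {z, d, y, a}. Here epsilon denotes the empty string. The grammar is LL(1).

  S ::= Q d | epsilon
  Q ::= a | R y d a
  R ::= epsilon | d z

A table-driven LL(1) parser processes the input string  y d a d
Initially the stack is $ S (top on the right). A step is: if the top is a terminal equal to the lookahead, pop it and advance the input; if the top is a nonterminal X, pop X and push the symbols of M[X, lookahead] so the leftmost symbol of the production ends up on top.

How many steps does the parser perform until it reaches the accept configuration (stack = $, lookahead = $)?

     Stack        Input      Action
  1  $ S          y d a d $  expand S ::= Q d
  2  $ d Q        y d a d $  expand Q ::= R y d a
  3  $ d a d y R  y d a d $  expand R ::= epsilon
  4  $ d a d y    y d a d $  match y
  5  $ d a d      d a d $    match d
  6  $ d a        a d $      match a
  7  $ d          d $        match d
Accept reached after 7 steps.

7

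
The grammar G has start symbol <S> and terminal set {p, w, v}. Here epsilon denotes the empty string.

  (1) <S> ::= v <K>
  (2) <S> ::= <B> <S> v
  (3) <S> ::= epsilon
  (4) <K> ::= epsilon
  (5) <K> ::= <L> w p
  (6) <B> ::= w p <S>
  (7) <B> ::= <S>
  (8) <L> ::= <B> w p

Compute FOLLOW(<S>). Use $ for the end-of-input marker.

FIRST(<S>): from <S>::=v <K> we get {v}; from <S>::=<B> <S> v we get {v, w}; from <S>::=epsilon we get {epsilon}. So FIRST(<S>) = {epsilon, v, w}.
FIRST(<B>): from <B>::=w p <S> we get {w}; from <B>::=<S> we get {epsilon, v, w}. So FIRST(<B>) = {epsilon, v, w}.
FIRST(<L>): from <L>::=<B> w p we get {v, w}. So FIRST(<L>) = {v, w}.
FIRST(<K>): from <K>::=epsilon we get {epsilon}; from <K>::=<L> w p we get {v, w}. So FIRST(<K>) = {epsilon, v, w}.
FOLLOW(<S>) includes $ since <S> is the start symbol.
FOLLOW(<B>): in <S>::=<B> <S> v, <B> is followed by <S> v with FIRST {v, w}; in <L>::=<B> w p, <B> is followed by w p with FIRST {w}. Thus FOLLOW(<B>) = {v, w}.
FOLLOW(<S>): in <S>::=<B> <S> v, <S> is followed by v with FIRST {v}; in <B>::=w p <S>, the suffix after <S> is empty, so FOLLOW(<S>) ⊇ FOLLOW(<B>) = {v, w}; in <B>::=<S>, the suffix after <S> is empty, so FOLLOW(<S>) ⊇ FOLLOW(<B>) = {v, w}. Thus FOLLOW(<S>) = {$, v, w}.
FOLLOW(<K>): in <S>::=v <K>, the suffix after <K> is empty, so FOLLOW(<K>) ⊇ FOLLOW(<S>) = {$, v, w}. Thus FOLLOW(<K>) = {$, v, w}.
FOLLOW(<L>): in <K>::=<L> w p, <L> is followed by w p with FIRST {w}. Thus FOLLOW(<L>) = {w}.

{$, v, w}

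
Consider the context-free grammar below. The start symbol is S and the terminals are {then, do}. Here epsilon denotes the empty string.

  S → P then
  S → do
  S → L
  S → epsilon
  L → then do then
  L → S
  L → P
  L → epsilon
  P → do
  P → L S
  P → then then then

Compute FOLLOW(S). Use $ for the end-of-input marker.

{$, do, then}

FIRST(S): from S→P then we get {do, then}; from S→do we get {do}; from S→L we get {epsilon, do, then}; from S→epsilon we get {epsilon}. So FIRST(S) = {epsilon, do, then}.
FIRST(L): from L→then do then we get {then}; from L→S we get {epsilon, do, then}; from L→P we get {epsilon, do, then}; from L→epsilon we get {epsilon}. So FIRST(L) = {epsilon, do, then}.
FIRST(P): from P→do we get {do}; from P→L S we get {epsilon, do, then}; from P→then then then we get {then}. So FIRST(P) = {epsilon, do, then}.
FOLLOW(S) includes $ since S is the start symbol.
FOLLOW(S): in L→S, the suffix after S is empty, so FOLLOW(S) ⊇ FOLLOW(L) = {$, do, then}; in P→L S, the suffix after S is empty, so FOLLOW(S) ⊇ FOLLOW(P) = {$, do, then}. Thus FOLLOW(S) = {$, do, then}.
FOLLOW(L): in S→L, the suffix after L is empty, so FOLLOW(L) ⊇ FOLLOW(S) = {$, do, then}; in P→L S, L is followed by S with FIRST {epsilon, do, then}; in P→L S, the suffix after L is nullable, so FOLLOW(L) ⊇ FOLLOW(P) = {$, do, then}. Thus FOLLOW(L) = {$, do, then}.
FOLLOW(P): in S→P then, P is followed by then with FIRST {then}; in L→P, the suffix after P is empty, so FOLLOW(P) ⊇ FOLLOW(L) = {$, do, then}. Thus FOLLOW(P) = {$, do, then}.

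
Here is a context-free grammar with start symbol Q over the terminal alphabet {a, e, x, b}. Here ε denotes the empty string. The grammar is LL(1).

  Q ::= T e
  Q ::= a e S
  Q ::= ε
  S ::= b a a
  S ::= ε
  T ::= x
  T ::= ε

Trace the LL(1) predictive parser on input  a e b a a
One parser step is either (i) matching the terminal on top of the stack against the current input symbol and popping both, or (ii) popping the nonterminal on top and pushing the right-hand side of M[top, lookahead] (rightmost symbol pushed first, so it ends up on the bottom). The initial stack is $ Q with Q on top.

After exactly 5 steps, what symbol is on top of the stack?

a

     Stack    Input        Action
  1  $ Q      a e b a a $  expand Q ::= a e S
  2  $ S e a  a e b a a $  match a
  3  $ S e    e b a a $    match e
  4  $ S      b a a $      expand S ::= b a a
  5  $ a a b  b a a $      match b
Stack after step 5: $ a a (top = a).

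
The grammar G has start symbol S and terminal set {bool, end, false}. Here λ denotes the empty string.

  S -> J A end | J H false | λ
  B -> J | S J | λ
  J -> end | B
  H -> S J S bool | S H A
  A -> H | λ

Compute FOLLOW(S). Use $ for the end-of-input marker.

FIRST(S) = {λ, bool, end}  (via J A end, J H false)
FIRST(B) = {λ, bool, end}  (via J, S J)
FIRST(J) = {λ, bool, end}  (via B)
FIRST(H) = {bool, end}  (via S J S bool, S H A)
FIRST(A) = {λ, bool, end}  (via H)
FOLLOW(S) includes $ since S is the start symbol.
FOLLOW(S): in B->S J, S is followed by J with FIRST {λ, bool, end}; in B->S J, the suffix after S is nullable, so FOLLOW(S) ⊇ FOLLOW(B) = {bool, end}; in H->S J S bool (occurrence 1), S is followed by J S bool with FIRST {bool, end}; in H->S J S bool (occurrence 2), S is followed by bool with FIRST {bool}; in H->S H A, S is followed by H A with FIRST {bool, end}. Thus FOLLOW(S) = {$, bool, end}.
FOLLOW(B): in J->B, the suffix after B is empty, so FOLLOW(B) ⊇ FOLLOW(J) = {bool, end}. Thus FOLLOW(B) = {bool, end}.
FOLLOW(J): in S->J A end, J is followed by A end with FIRST {bool, end}; in S->J H false, J is followed by H false with FIRST {bool, end}; in B->J, the suffix after J is empty, so FOLLOW(J) ⊇ FOLLOW(B) = {bool, end}; in B->S J, the suffix after J is empty, so FOLLOW(J) ⊇ FOLLOW(B) = {bool, end}; in H->S J S bool, J is followed by S bool with FIRST {bool, end}. Thus FOLLOW(J) = {bool, end}.
FOLLOW(H): in S->J H false, H is followed by false with FIRST {false}; in H->S H A, H is followed by A with FIRST {λ, bool, end}; in H->S H A, the suffix after H is nullable (adds nothing new); in A->H, the suffix after H is empty, so FOLLOW(H) ⊇ FOLLOW(A) = {bool, end, false}. Thus FOLLOW(H) = {bool, end, false}.
FOLLOW(A): in S->J A end, A is followed by end with FIRST {end}; in H->S H A, the suffix after A is empty, so FOLLOW(A) ⊇ FOLLOW(H) = {bool, end, false}. Thus FOLLOW(A) = {bool, end, false}.

{$, bool, end}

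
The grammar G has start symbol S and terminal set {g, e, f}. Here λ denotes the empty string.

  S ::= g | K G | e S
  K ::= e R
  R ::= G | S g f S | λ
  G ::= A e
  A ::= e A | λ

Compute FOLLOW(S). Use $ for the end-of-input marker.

{$, e, g}

FIRST(K): from K::=e R we get {e}. So FIRST(K) = {e}.
FIRST(A): from A::=e A we get {e}; from A::=λ we get {λ}. So FIRST(A) = {λ, e}.
FIRST(S): from S::=g we get {g}; from S::=K G we get {e}; from S::=e S we get {e}. So FIRST(S) = {e, g}.
FIRST(G): from G::=A e we get {e}. So FIRST(G) = {e}.
FIRST(R): from R::=G we get {e}; from R::=S g f S we get {e, g}; from R::=λ we get {λ}. So FIRST(R) = {λ, e, g}.
FOLLOW(S) includes $ since S is the start symbol.
FOLLOW(K): in S::=K G, K is followed by G with FIRST {e}. Thus FOLLOW(K) = {e}.
FOLLOW(R): in K::=e R, the suffix after R is empty, so FOLLOW(R) ⊇ FOLLOW(K) = {e}. Thus FOLLOW(R) = {e}.
FOLLOW(S): in S::=e S, the suffix after S is empty (adds nothing new); in R::=S g f S (occurrence 1), S is followed by g f S with FIRST {g}; in R::=S g f S (occurrence 2), the suffix after S is empty, so FOLLOW(S) ⊇ FOLLOW(R) = {e}. Thus FOLLOW(S) = {$, e, g}.
FOLLOW(G): in S::=K G, the suffix after G is empty, so FOLLOW(G) ⊇ FOLLOW(S) = {$, e, g}; in R::=G, the suffix after G is empty, so FOLLOW(G) ⊇ FOLLOW(R) = {e}. Thus FOLLOW(G) = {$, e, g}.
FOLLOW(A): in G::=A e, A is followed by e with FIRST {e}; in A::=e A, the suffix after A is empty (adds nothing new). Thus FOLLOW(A) = {e}.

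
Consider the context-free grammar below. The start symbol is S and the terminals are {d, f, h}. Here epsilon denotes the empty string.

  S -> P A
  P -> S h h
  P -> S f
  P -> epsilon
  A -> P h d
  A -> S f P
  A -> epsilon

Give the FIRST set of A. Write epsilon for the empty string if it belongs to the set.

{epsilon, f, h}

FIRST(S): from S->P A we get {epsilon, f, h}. So FIRST(S) = {epsilon, f, h}.
FIRST(P): from P->S h h we get {f, h}; from P->S f we get {f, h}; from P->epsilon we get {epsilon}. So FIRST(P) = {epsilon, f, h}.
FIRST(A): from A->P h d we get {f, h}; from A->S f P we get {f, h}; from A->epsilon we get {epsilon}. So FIRST(A) = {epsilon, f, h}.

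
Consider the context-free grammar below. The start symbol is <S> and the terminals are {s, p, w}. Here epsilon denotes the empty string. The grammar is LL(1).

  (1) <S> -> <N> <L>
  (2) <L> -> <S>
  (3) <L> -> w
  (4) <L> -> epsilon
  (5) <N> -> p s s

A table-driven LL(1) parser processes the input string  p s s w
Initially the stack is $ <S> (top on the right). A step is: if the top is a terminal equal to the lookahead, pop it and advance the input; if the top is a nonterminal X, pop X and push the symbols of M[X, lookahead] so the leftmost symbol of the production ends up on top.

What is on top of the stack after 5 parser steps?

     Stack        Input      Action
  1  $ <S>        p s s w $  expand <S> -> <N> <L>
  2  $ <L> <N>    p s s w $  expand <N> -> p s s
  3  $ <L> s s p  p s s w $  match p
  4  $ <L> s s    s s w $    match s
  5  $ <L> s      s w $      match s
Stack after step 5: $ <L> (top = <L>).

<L>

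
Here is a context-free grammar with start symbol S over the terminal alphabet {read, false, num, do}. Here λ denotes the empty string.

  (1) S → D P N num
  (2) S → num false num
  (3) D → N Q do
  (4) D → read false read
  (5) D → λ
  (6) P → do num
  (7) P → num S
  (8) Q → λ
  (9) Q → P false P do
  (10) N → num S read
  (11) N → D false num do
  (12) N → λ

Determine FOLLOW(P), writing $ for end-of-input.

FIRST(P): from P→do num we get {do}; from P→num S we get {num}. So FIRST(P) = {do, num}.
FIRST(Q): from Q→λ we get {λ}; from Q→P false P do we get {do, num}. So FIRST(Q) = {λ, do, num}.
FIRST(S): from S→D P N num we get {do, false, num, read}; from S→num false num we get {num}. So FIRST(S) = {do, false, num, read}.
FIRST(D): from D→N Q do we get {do, false, num, read}; from D→read false read we get {read}; from D→λ we get {λ}. So FIRST(D) = {λ, do, false, num, read}.
FIRST(N): from N→num S read we get {num}; from N→D false num do we get {do, false, num, read}; from N→λ we get {λ}. So FIRST(N) = {λ, do, false, num, read}.
FOLLOW(S) includes $ since S is the start symbol.
FOLLOW(D): in S→D P N num, D is followed by P N num with FIRST {do, num}; in N→D false num do, D is followed by false num do with FIRST {false}. Thus FOLLOW(D) = {do, false, num}.
FOLLOW(P): in S→D P N num, P is followed by N num with FIRST {do, false, num, read}; in Q→P false P do (occurrence 1), P is followed by false P do with FIRST {false}; in Q→P false P do (occurrence 2), P is followed by do with FIRST {do}. Thus FOLLOW(P) = {do, false, num, read}.
FOLLOW(S): in P→num S, the suffix after S is empty, so FOLLOW(S) ⊇ FOLLOW(P) = {do, false, num, read}; in N→num S read, S is followed by read with FIRST {read}. Thus FOLLOW(S) = {$, do, false, num, read}.
FOLLOW(Q): in D→N Q do, Q is followed by do with FIRST {do}. Thus FOLLOW(Q) = {do}.
FOLLOW(N): in S→D P N num, N is followed by num with FIRST {num}; in D→N Q do, N is followed by Q do with FIRST {do, num}. Thus FOLLOW(N) = {do, num}.

{do, false, num, read}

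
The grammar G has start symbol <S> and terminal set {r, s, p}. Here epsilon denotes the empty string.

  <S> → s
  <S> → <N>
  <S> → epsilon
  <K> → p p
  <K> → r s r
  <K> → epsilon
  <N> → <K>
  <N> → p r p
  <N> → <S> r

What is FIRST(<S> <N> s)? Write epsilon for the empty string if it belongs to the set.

FIRST(<K>) = {epsilon, p, r}
FIRST(<S>) = {epsilon, p, r, s}  (via <N>)
FIRST(<N>) = {epsilon, p, r, s}  (via <K>, <S> r)
FIRST(<S> <N> s): take FIRST of each symbol in turn, carrying on past any symbol whose FIRST contains epsilon; result {p, r, s}.

{p, r, s}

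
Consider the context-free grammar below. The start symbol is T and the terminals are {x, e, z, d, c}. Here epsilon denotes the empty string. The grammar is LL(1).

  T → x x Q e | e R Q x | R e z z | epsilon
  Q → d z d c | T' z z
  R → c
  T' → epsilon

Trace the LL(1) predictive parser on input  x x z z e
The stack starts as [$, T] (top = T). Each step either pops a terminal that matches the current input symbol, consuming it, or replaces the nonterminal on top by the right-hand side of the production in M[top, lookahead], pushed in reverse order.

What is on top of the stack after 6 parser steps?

z

     Stack       Input        Action
  1  $ T         x x z z e $  expand T → x x Q e
  2  $ e Q x x   x x z z e $  match x
  3  $ e Q x     x z z e $    match x
  4  $ e Q       z z e $      expand Q → T' z z
  5  $ e z z T'  z z e $      expand T' → epsilon
  6  $ e z z     z z e $      match z
Stack after step 6: $ e z (top = z).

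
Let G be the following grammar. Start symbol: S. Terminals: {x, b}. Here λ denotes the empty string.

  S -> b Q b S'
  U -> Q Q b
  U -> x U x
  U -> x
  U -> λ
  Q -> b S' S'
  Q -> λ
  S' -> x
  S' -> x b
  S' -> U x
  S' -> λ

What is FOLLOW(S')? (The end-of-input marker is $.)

FIRST(S) = {b}
FIRST(Q) = {λ, b}
FIRST(U) = {λ, b, x}  (via Q Q b)
FIRST(S') = {λ, b, x}  (via U x)
FOLLOW(S) includes $ since S is the start symbol.
FOLLOW(S): S appears on no right-hand side. Thus FOLLOW(S) = {$}.
FOLLOW(U): in U->x U x, U is followed by x with FIRST {x}; in S'->U x, U is followed by x with FIRST {x}. Thus FOLLOW(U) = {x}.
FOLLOW(Q): in S->b Q b S', Q is followed by b S' with FIRST {b}; in U->Q Q b (occurrence 1), Q is followed by Q b with FIRST {b}; in U->Q Q b (occurrence 2), Q is followed by b with FIRST {b}. Thus FOLLOW(Q) = {b}.
FOLLOW(S'): in S->b Q b S', the suffix after S' is empty, so FOLLOW(S') ⊇ FOLLOW(S) = {$}; in Q->b S' S' (occurrence 1), S' is followed by S' with FIRST {λ, b, x}; in Q->b S' S' (occurrence 1), the suffix after S' is nullable, so FOLLOW(S') ⊇ FOLLOW(Q) = {b}; in Q->b S' S' (occurrence 2), the suffix after S' is empty, so FOLLOW(S') ⊇ FOLLOW(Q) = {b}. Thus FOLLOW(S') = {$, b, x}.

{$, b, x}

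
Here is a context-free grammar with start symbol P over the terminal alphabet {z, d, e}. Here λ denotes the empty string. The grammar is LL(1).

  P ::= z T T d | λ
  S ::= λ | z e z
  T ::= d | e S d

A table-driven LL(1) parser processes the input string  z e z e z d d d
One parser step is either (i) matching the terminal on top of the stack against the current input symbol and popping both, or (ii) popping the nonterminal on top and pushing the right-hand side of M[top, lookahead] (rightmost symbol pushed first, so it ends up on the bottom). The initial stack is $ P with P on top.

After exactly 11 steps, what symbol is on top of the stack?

      Stack          Input              Action
   1  $ P            z e z e z d d d $  expand P ::= z T T d
   2  $ d T T z      z e z e z d d d $  match z
   3  $ d T T        e z e z d d d $    expand T ::= e S d
   4  $ d T d S e    e z e z d d d $    match e
   5  $ d T d S      z e z d d d $      expand S ::= z e z
   6  $ d T d z e z  z e z d d d $      match z
   7  $ d T d z e    e z d d d $        match e
   8  $ d T d z      z d d d $          match z
   9  $ d T d        d d d $            match d
  10  $ d T          d d $              expand T ::= d
  11  $ d d          d d $              match d
Stack after step 11: $ d (top = d).

d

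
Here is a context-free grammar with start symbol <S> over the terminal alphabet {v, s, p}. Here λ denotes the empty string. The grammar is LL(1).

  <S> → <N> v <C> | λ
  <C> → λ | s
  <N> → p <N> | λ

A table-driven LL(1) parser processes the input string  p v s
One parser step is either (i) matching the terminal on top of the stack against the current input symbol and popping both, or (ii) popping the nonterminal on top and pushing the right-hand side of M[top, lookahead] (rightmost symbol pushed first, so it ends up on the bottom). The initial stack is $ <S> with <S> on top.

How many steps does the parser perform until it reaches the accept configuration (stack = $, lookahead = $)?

7

     Stack          Input    Action
  1  $ <S>          p v s $  expand <S> → <N> v <C>
  2  $ <C> v <N>    p v s $  expand <N> → p <N>
  3  $ <C> v <N> p  p v s $  match p
  4  $ <C> v <N>    v s $    expand <N> → λ
  5  $ <C> v        v s $    match v
  6  $ <C>          s $      expand <C> → s
  7  $ s            s $      match s
Accept reached after 7 steps.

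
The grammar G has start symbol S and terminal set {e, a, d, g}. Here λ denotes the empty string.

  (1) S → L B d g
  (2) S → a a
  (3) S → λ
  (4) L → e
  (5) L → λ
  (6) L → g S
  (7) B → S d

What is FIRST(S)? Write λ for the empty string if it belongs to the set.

{λ, a, d, e, g}

FIRST(L) = {λ, e, g}
FIRST(S) = {λ, a, d, e, g}  (via L B d g)
FIRST(B) = {a, d, e, g}  (via S d)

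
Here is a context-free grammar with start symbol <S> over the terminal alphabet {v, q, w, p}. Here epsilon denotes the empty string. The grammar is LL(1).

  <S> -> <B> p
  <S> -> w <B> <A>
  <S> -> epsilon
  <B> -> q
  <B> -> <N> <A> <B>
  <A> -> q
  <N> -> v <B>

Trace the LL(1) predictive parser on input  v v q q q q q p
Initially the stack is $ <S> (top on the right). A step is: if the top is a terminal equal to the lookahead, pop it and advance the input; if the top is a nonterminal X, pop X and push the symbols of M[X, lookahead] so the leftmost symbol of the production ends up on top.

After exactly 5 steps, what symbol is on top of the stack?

step 1: stack=$ <S>  input=v v q q q q q p $  — expand <S> -> <B> p
step 2: stack=$ p <B>  input=v v q q q q q p $  — expand <B> -> <N> <A> <B>
step 3: stack=$ p <B> <A> <N>  input=v v q q q q q p $  — expand <N> -> v <B>
step 4: stack=$ p <B> <A> <B> v  input=v v q q q q q p $  — match v
step 5: stack=$ p <B> <A> <B>  input=v q q q q q p $  — expand <B> -> <N> <A> <B>
Stack after step 5: $ p <B> <A> <B> <A> <N> (top = <N>).

<N>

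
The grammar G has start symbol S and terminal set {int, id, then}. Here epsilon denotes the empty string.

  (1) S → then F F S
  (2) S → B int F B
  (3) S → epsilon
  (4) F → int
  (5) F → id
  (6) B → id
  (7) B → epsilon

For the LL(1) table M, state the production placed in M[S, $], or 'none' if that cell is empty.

FIRST(F): from F→int we get {int}; from F→id we get {id}. So FIRST(F) = {id, int}.
FIRST(B): from B→id we get {id}; from B→epsilon we get {epsilon}. So FIRST(B) = {epsilon, id}.
FIRST(S): from S→then F F S we get {then}; from S→B int F B we get {id, int}; from S→epsilon we get {epsilon}. So FIRST(S) = {epsilon, id, int, then}.
FOLLOW(S) includes $ since S is the start symbol.
FOLLOW(S): in S→then F F S, the suffix after S is empty (adds nothing new). Thus FOLLOW(S) = {$}.
For S → then F F S: FIRST(then F F S) = {then}, so it goes in M[S, t] for t ∈ {then}.
For S → B int F B: FIRST(B int F B) = {id, int}, so it goes in M[S, t] for t ∈ {id, int}.
For S → epsilon: FIRST(epsilon) = {epsilon}, so it goes in M[S, t] for t ∈ {}; since epsilon ∈ FIRST, also for every t ∈ FOLLOW(S) = {$}.

S → epsilon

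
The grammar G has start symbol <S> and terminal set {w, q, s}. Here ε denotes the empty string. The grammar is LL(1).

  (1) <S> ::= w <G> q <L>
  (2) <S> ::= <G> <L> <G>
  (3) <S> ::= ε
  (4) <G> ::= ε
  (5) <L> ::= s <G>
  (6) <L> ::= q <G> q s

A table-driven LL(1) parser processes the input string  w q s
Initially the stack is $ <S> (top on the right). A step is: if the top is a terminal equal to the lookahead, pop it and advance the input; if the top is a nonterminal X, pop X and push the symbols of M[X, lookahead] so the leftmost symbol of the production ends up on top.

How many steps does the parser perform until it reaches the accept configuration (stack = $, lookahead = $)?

7

step 1: stack=$ <S>  input=w q s $  — expand <S> ::= w <G> q <L>
step 2: stack=$ <L> q <G> w  input=w q s $  — match w
step 3: stack=$ <L> q <G>  input=q s $  — expand <G> ::= ε
step 4: stack=$ <L> q  input=q s $  — match q
step 5: stack=$ <L>  input=s $  — expand <L> ::= s <G>
step 6: stack=$ <G> s  input=s $  — match s
step 7: stack=$ <G>  input=$  — expand <G> ::= ε
Accept reached after 7 steps.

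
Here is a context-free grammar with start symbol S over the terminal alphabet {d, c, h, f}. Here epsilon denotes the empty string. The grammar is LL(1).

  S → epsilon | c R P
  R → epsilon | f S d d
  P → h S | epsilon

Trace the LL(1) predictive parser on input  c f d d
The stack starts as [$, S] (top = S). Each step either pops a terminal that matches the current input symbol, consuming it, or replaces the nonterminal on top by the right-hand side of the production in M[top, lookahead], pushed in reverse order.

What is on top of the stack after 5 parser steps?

d

step 1: stack=$ S  input=c f d d $  — expand S → c R P
step 2: stack=$ P R c  input=c f d d $  — match c
step 3: stack=$ P R  input=f d d $  — expand R → f S d d
step 4: stack=$ P d d S f  input=f d d $  — match f
step 5: stack=$ P d d S  input=d d $  — expand S → epsilon
Stack after step 5: $ P d d (top = d).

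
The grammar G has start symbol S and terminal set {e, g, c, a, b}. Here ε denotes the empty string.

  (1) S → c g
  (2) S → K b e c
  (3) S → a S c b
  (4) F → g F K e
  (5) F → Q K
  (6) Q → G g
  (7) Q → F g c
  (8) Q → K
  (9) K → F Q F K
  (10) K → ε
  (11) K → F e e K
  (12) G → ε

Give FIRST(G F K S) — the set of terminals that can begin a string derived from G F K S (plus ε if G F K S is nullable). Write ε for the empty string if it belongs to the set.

FIRST(G): from G→ε we get {ε}. So FIRST(G) = {ε}.
FIRST(S): from S→c g we get {c}; from S→K b e c we get {b, e, g}; from S→a S c b we get {a}. So FIRST(S) = {a, b, c, e, g}.
FIRST(F): from F→g F K e we get {g}; from F→Q K we get {ε, e, g}. So FIRST(F) = {ε, e, g}.
FIRST(Q): from Q→G g we get {g}; from Q→F g c we get {e, g}; from Q→K we get {ε, e, g}. So FIRST(Q) = {ε, e, g}.
FIRST(K): from K→F Q F K we get {ε, e, g}; from K→ε we get {ε}; from K→F e e K we get {e, g}. So FIRST(K) = {ε, e, g}.
FIRST(G F K S): take FIRST of each symbol in turn, carrying on past any symbol whose FIRST contains ε; result {a, b, c, e, g}.

{a, b, c, e, g}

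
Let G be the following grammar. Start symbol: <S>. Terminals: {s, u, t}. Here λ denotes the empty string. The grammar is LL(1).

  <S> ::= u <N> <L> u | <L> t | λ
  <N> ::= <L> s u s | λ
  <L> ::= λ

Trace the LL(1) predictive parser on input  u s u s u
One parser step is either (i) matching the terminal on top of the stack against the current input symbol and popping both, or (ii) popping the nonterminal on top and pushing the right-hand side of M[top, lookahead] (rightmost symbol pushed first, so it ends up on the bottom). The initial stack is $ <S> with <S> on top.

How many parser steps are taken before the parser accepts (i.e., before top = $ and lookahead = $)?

step 1: stack=$ <S>  input=u s u s u $  — expand <S> ::= u <N> <L> u
step 2: stack=$ u <L> <N> u  input=u s u s u $  — match u
step 3: stack=$ u <L> <N>  input=s u s u $  — expand <N> ::= <L> s u s
step 4: stack=$ u <L> s u s <L>  input=s u s u $  — expand <L> ::= λ
step 5: stack=$ u <L> s u s  input=s u s u $  — match s
step 6: stack=$ u <L> s u  input=u s u $  — match u
step 7: stack=$ u <L> s  input=s u $  — match s
step 8: stack=$ u <L>  input=u $  — expand <L> ::= λ
step 9: stack=$ u  input=u $  — match u
Accept reached after 9 steps.

9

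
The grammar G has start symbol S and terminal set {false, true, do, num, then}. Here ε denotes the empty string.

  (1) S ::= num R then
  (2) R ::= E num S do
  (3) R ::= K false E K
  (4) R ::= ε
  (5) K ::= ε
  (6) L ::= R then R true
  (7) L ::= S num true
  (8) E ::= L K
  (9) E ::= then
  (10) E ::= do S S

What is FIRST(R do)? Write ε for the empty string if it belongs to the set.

FIRST(S): from S::=num R then we get {num}. So FIRST(S) = {num}.
FIRST(K): from K::=ε we get {ε}. So FIRST(K) = {ε}.
FIRST(R): from R::=E num S do we get {do, false, num, then}; from R::=K false E K we get {false}; from R::=ε we get {ε}. So FIRST(R) = {ε, do, false, num, then}.
FIRST(L): from L::=R then R true we get {do, false, num, then}; from L::=S num true we get {num}. So FIRST(L) = {do, false, num, then}.
FIRST(E): from E::=L K we get {do, false, num, then}; from E::=then we get {then}; from E::=do S S we get {do}. So FIRST(E) = {do, false, num, then}.
FIRST(R do): take FIRST of each symbol in turn, carrying on past any symbol whose FIRST contains ε; result {do, false, num, then}.

{do, false, num, then}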